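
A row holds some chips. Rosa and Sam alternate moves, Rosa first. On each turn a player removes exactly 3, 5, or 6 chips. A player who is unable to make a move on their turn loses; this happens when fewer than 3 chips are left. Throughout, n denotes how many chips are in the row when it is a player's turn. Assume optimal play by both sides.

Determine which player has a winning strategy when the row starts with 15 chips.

Use the standard recursion: the mover loses at a terminal position; elsewhere, the mover wins exactly when some move hands the opponent an L position.
n=0: no move → L
n=1: no move → L
n=2: no move → L
n=3: W (go to 0, an L position)
n=4: W (go to 1, an L position)
n=5: W (go to 2, an L position)
n=6: W (go to 1, an L position)
n=7: W (go to 2, an L position)
n=8: W (go to 2, an L position)
n=9: L (options 6(W), 4(W), 3(W) are all W)
n=10: L (options 7(W), 5(W), 4(W) are all W)
n=11: L (options 8(W), 6(W), 5(W) are all W)
n=12: W (go to 9, an L position)
n=13: W (go to 10, an L position)
n=14: W (go to 11, an L position)
n=15: W (go to 10, an L position)
The starting position 15 is W: Rosa should remove 5, leaving 10, handing over an L position.

Rosa wins.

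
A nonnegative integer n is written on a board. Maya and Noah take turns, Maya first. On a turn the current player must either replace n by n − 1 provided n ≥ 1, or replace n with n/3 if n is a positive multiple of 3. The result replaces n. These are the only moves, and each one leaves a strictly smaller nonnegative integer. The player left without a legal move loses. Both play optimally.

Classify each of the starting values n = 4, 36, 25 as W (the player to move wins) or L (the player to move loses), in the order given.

4: L, 36: L, 25: W

Work bottom-up. With no move the player to move loses. Otherwise the position is W if at least one move leads to an L position for the opponent, and L if every move leads to a W.
n=0: no move → L
n=1: →0(L), so W
n=2: →1(W) only, which is W, so L
n=3: →2(L), so W
n=4: →3(W) only, which is W, so L
n=5: →4(L), so W
n=6: →2(L), so W
n=7: →6(W) only, which is W, so L
n=8: →7(L), so W
n=9: →3(W), 8(W) — all W, so L
n=10: →9(L), so W
n=11: →10(W) only, which is W, so L
n=12: →4(L), so W
n=13: →12(W) only, which is W, so L
n=14: →13(L), so W
n=15: →5(W), 14(W) — all W, so L
n=16: →15(L), so W
n=17: →16(W) only, which is W, so L
n=18: →17(L), so W
n=19: →18(W) only, which is W, so L
n=20: →19(L), so W
n=21: →7(L), so W
n=22: →21(W) only, which is W, so L
n=23: →22(L), so W
n=24: →8(W), 23(W) — all W, so L
n=25: →24(L), so W
n=26: →25(W) only, which is W, so L
n=27: →9(L), so W
n=28: →27(W) only, which is W, so L
n=29: →28(L), so W
n=30: →10(W), 29(W) — all W, so L
n=31: →30(L), so W
n=32: →31(W) only, which is W, so L
n=33: →11(L), so W
n=34: →33(W) only, which is W, so L
n=35: →34(L), so W
n=36: →12(W), 35(W) — all W, so L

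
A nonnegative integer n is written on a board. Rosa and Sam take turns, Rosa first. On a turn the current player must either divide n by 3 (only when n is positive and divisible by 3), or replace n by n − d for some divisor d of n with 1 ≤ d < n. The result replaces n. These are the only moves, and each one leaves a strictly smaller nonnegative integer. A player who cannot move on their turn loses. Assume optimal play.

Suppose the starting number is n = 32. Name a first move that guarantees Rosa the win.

Compute win/loss labels from the base case upward. A position with no move is L. Any other position is W if it can reach an L in one move, else L.
n=0: no move → L
n=1: no move → L
n=2: →1(L), so W
n=3: →1(L), so W
n=4: →2(W), 3(W) — all W, so L
n=5: →4(L), so W
n=6: →4(L), so W
n=7: →6(W) only, which is W, so L
n=8: →4(L), so W
n=9: →3(W), 6(W), 8(W) — all W, so L
n=10: →9(L), so W
n=11: →10(W) only, which is W, so L
n=12: →4(L), so W
n=13: →12(W) only, which is W, so L
n=14: →7(L), so W
n=15: →5(W), 10(W), 12(W), 14(W) — all W, so L
n=16: →15(L), so W
n=17: →16(W) only, which is W, so L
n=18: →9(L), so W
n=19: →18(W) only, which is W, so L
n=20: →15(L), so W
n=21: →7(L), so W
n=22: →11(L), so W
n=23: →22(W) only, which is W, so L
n=24: →23(L), so W
n=25: →20(W), 24(W) — all W, so L
n=26: →13(L), so W
n=27: →9(L), so W
n=28: →14(W), 21(W), 24(W), 26(W), 27(W) — all W, so L
n=29: →28(L), so W
n=30: →15(L), so W
n=31: →30(W) only, which is W, so L
n=32: →28(L), so W
From 32, the L positions reachable in one move are: 28, 31. Any move reaching one of these is winning.

Move to 28.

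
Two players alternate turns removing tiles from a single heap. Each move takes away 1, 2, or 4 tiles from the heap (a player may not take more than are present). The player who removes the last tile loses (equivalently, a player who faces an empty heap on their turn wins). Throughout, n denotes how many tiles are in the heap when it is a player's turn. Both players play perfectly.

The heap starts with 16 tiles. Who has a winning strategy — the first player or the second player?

The second player wins.

Label each position W (a win for the player to move) or L (a loss). A position with no legal move is W; any other position is W exactly when some move reaches an L, and L when every move reaches a W.
n=0: no move; the opponent has just taken the last tile and therefore loses → W
n=1: only reaches 0(W), which is W → L
n=2: reaches L-position 1 → W
n=3: reaches L-position 1 → W
n=4: only reaches 3(W), 2(W), 0(W), all W → L
n=5: reaches L-position 4 → W
n=6: reaches L-position 4 → W
n=7: only reaches 6(W), 5(W), 3(W), all W → L
n=8: reaches L-position 7 → W
n=9: reaches L-position 7 → W
n=10: only reaches 9(W), 8(W), 6(W), all W → L
n=11: reaches L-position 10 → W
n=12: reaches L-position 10 → W
n=13: only reaches 12(W), 11(W), 9(W), all W → L
n=14: reaches L-position 13 → W
n=15: reaches L-position 13 → W
n=16: only reaches 15(W), 14(W), 12(W), all W → L
Every move from 16 reaches a W position, so the mover loses.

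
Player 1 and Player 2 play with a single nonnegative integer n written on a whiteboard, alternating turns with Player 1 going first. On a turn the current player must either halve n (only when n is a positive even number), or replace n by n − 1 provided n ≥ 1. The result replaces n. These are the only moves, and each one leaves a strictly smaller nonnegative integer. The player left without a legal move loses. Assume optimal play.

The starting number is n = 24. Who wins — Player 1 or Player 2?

Player 1 wins.

Build the W/L table. Terminal = L. A non-terminal position is W if it has a move to some L; otherwise it is L.
n=0: no move → L
n=1: W (go to 0, an L position)
n=2: L (sole option 1(W) is W)
n=3: W (go to 2, an L position)
n=4: W (go to 2, an L position)
n=5: L (sole option 4(W) is W)
n=6: W (go to 5, an L position)
n=7: L (sole option 6(W) is W)
n=8: W (go to 7, an L position)
n=9: L (sole option 8(W) is W)
n=10: W (go to 5, an L position)
n=11: L (sole option 10(W) is W)
n=12: W (go to 11, an L position)
n=13: L (sole option 12(W) is W)
n=14: W (go to 7, an L position)
n=15: L (sole option 14(W) is W)
n=16: W (go to 15, an L position)
n=17: L (sole option 16(W) is W)
n=18: W (go to 9, an L position)
n=19: L (sole option 18(W) is W)
n=20: W (go to 19, an L position)
n=21: L (sole option 20(W) is W)
n=22: W (go to 11, an L position)
n=23: L (sole option 22(W) is W)
n=24: W (go to 23, an L position)
The starting position 24 is W: Player 1 should move to 23, handing over an L position.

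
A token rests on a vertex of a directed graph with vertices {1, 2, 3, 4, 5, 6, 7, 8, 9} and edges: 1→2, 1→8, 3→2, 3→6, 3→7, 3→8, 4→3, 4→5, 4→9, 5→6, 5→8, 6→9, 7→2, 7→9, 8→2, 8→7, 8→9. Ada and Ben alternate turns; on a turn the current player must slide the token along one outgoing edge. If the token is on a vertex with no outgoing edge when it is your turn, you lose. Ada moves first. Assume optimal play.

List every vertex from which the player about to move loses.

2, 5, 9

Build the W/L table. Terminal = L. A non-terminal position is W if it has a move to some L; otherwise it is L.
Every edge goes from a vertex to one that appears earlier in the order 2, 9, 7, 6, 8, 3, 5, 1, 4, so processing vertices in that order labels each vertex after all of its successors.
2: no outgoing edge → L
9: no outgoing edge → L
7: reaches L-position 9 → W
6: reaches L-position 9 → W
8: reaches L-position 9 → W
3: reaches L-position 2 → W
5: only reaches 8(W), 6(W), all W → L
1: reaches L-position 2 → W
4: reaches L-position 5 → W
The losing starting vertices are exactly the entries labelled L in this table (3 of them).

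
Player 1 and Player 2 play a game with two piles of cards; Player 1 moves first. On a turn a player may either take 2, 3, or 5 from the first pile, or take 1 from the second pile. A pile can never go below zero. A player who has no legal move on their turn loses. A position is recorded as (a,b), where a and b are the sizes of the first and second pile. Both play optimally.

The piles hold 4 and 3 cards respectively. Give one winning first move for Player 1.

Use the standard recursion: the mover loses at a terminal position; elsewhere, the mover wins exactly when some move hands the opponent an L position.
No move ever increases a pile, so every position that can arise here has a ≤ 4 and b ≤ 3; it is enough to label the cells with 0 ≤ a ≤ 4 and 0 ≤ b ≤ 3.
Every move lowers a or b (never raises either), so fill the grid row by row in increasing a, and left to right within a row: each cell's successors are then already labelled.
      b=0  b=1  b=2  b=3
a=0:    L    W    L    W
a=1:    L    W    L    W
a=2:    W    L    W    L
a=3:    W    L    W    L
a=4:    W    W    W    W
Cells with no legal move (terminal, hence L): (0,0), (1,0).
The remaining L cells, each justified by listing all of its moves:
(0,2): L (sole option (0,1)(W) is W)
(1,2): L (sole option (1,1)(W) is W)
(2,1): L (options (0,1)(W), (2,0)(W) are all W)
(2,3): L (options (0,3)(W), (2,2)(W) are all W)
(3,1): L (options (1,1)(W), (0,1)(W), (3,0)(W) are all W)
(3,3): L (options (1,3)(W), (0,3)(W), (3,2)(W) are all W)
Every other cell has at least one move into one of the L cells above, so it is W.
From (4,3), the L positions reachable in one move are: (2,3).

Move to (2,3).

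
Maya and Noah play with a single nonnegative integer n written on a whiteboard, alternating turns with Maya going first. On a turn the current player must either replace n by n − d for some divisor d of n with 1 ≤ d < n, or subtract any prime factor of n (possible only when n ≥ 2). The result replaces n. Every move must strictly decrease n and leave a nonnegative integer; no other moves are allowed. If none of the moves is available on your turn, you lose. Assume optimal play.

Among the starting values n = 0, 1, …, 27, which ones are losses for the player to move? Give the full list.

Use the standard recursion: the mover loses at a terminal position; elsewhere, the mover wins exactly when some move hands the opponent an L position.
n=0: no move → L
n=1: no move → L
n=2: →0(L), so W
n=3: →0(L), so W
n=4: →2(W), 3(W) — all W, so L
n=5: →0(L), so W
n=6: →4(L), so W
n=7: →0(L), so W
n=8: →4(L), so W
n=9: →6(W), 8(W) — all W, so L
n=10: →9(L), so W
n=11: →0(L), so W
n=12: →9(L), so W
n=13: →0(L), so W
n=14: →7(W), 12(W), 13(W) — all W, so L
n=15: →14(L), so W
n=16: →14(L), so W
n=17: →0(L), so W
n=18: →9(L), so W
n=19: →0(L), so W
n=20: →10(W), 15(W), 16(W), 18(W), 19(W) — all W, so L
n=21: →14(L), so W
n=22: →20(L), so W
n=23: →0(L), so W
n=24: →20(L), so W
n=25: →20(L), so W
n=26: →13(W), 24(W), 25(W) — all W, so L
n=27: →26(L), so W
Reading off the rows marked L gives the requested list; there are 7 such values of n.

0, 1, 4, 9, 14, 20, 26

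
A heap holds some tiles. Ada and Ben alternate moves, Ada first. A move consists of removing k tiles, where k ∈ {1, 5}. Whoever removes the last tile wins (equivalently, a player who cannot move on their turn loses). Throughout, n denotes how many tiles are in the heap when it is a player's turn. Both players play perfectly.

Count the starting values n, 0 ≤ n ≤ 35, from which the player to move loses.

Work bottom-up. With no move the player to move loses. Otherwise the position is W if at least one move leads to an L position for the opponent, and L if every move leads to a W.
n=0: no move → L
n=1: reaches L-position 0 → W
n=2: only reaches 1(W), which is W → L
n=3: reaches L-position 2 → W
n=4: only reaches 3(W), which is W → L
n=5: reaches L-position 4 → W
n=6: only reaches 5(W), 1(W), all W → L
n=7: reaches L-position 6 → W
n=8: only reaches 7(W), 3(W), all W → L
n=9: reaches L-position 8 → W
n=10: only reaches 9(W), 5(W), all W → L
n=11: reaches L-position 10 → W
n=12: only reaches 11(W), 7(W), all W → L
n=13: reaches L-position 12 → W
n=14: only reaches 13(W), 9(W), all W → L
n=15: reaches L-position 14 → W
n=16: only reaches 15(W), 11(W), all W → L
n=17: reaches L-position 16 → W
n=18: only reaches 17(W), 13(W), all W → L
n=19: reaches L-position 18 → W
n=20: only reaches 19(W), 15(W), all W → L
n=21: reaches L-position 20 → W
n=22: only reaches 21(W), 17(W), all W → L
n=23: reaches L-position 22 → W
n=24: only reaches 23(W), 19(W), all W → L
n=25: reaches L-position 24 → W
n=26: only reaches 25(W), 21(W), all W → L
n=27: reaches L-position 26 → W
n=28: only reaches 27(W), 23(W), all W → L
n=29: reaches L-position 28 → W
n=30: only reaches 29(W), 25(W), all W → L
n=31: reaches L-position 30 → W
n=32: only reaches 31(W), 27(W), all W → L
n=33: reaches L-position 32 → W
n=34: only reaches 33(W), 29(W), all W → L
n=35: reaches L-position 34 → W
L entries with 0 ≤ n ≤ 35: n = 0, 2, 4, 6, 8, 10, 12, 14, 16, 18, 20, 22, 24, 26, 28, 30, 32, 34; that makes 18.

18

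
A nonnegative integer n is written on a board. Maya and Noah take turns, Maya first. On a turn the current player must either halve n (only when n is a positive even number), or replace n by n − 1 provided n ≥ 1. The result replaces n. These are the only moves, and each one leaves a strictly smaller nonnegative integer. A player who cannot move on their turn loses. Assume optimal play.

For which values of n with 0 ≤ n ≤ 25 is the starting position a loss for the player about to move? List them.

0, 2, 5, 7, 9, 11, 13, 15, 17, 19, 21, 23, 25

Work bottom-up. With no move the player to move loses. Otherwise the position is W if at least one move leads to an L position for the opponent, and L if every move leads to a W.
n=0: no move → L
n=1: can move to 0, which is L ⇒ W
n=2: the only move is to 1(W), a W ⇒ L
n=3: can move to 2, which is L ⇒ W
n=4: can move to 2, which is L ⇒ W
n=5: the only move is to 4(W), a W ⇒ L
n=6: can move to 5, which is L ⇒ W
n=7: the only move is to 6(W), a W ⇒ L
n=8: can move to 7, which is L ⇒ W
n=9: the only move is to 8(W), a W ⇒ L
n=10: can move to 5, which is L ⇒ W
n=11: the only move is to 10(W), a W ⇒ L
n=12: can move to 11, which is L ⇒ W
n=13: the only move is to 12(W), a W ⇒ L
n=14: can move to 7, which is L ⇒ W
n=15: the only move is to 14(W), a W ⇒ L
n=16: can move to 15, which is L ⇒ W
n=17: the only move is to 16(W), a W ⇒ L
n=18: can move to 9, which is L ⇒ W
n=19: the only move is to 18(W), a W ⇒ L
n=20: can move to 19, which is L ⇒ W
n=21: the only move is to 20(W), a W ⇒ L
n=22: can move to 11, which is L ⇒ W
n=23: the only move is to 22(W), a W ⇒ L
n=24: can move to 23, which is L ⇒ W
n=25: the only move is to 24(W), a W ⇒ L
The losing starting values of n are exactly the entries labelled L in this table (13 of them).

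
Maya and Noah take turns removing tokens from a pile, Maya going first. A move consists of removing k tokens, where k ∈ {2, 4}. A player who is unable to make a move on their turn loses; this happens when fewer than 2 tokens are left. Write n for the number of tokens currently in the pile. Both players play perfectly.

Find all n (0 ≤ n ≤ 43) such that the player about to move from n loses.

Use the standard recursion: the mover loses at a terminal position; elsewhere, the mover wins exactly when some move hands the opponent an L position.
n=0: no move → L
n=1: no move → L
n=2: reaches L-position 0 → W
n=3: reaches L-position 1 → W
n=4: reaches L-position 0 → W
n=5: reaches L-position 1 → W
n=6: only reaches 4(W), 2(W), all W → L
n=7: only reaches 5(W), 3(W), all W → L
n=8: reaches L-position 6 → W
n=9: reaches L-position 7 → W
n=10: reaches L-position 6 → W
n=11: reaches L-position 7 → W
n=12: only reaches 10(W), 8(W), all W → L
n=13: only reaches 11(W), 9(W), all W → L
n=14: reaches L-position 12 → W
n=15: reaches L-position 13 → W
n=16: reaches L-position 12 → W
n=17: reaches L-position 13 → W
n=18: only reaches 16(W), 14(W), all W → L
n=19: only reaches 17(W), 15(W), all W → L
n=20: reaches L-position 18 → W
n=21: reaches L-position 19 → W
n=22: reaches L-position 18 → W
n=23: reaches L-position 19 → W
n=24: only reaches 22(W), 20(W), all W → L
n=25: only reaches 23(W), 21(W), all W → L
n=26: reaches L-position 24 → W
n=27: reaches L-position 25 → W
n=28: reaches L-position 24 → W
n=29: reaches L-position 25 → W
n=30: only reaches 28(W), 26(W), all W → L
n=31: only reaches 29(W), 27(W), all W → L
n=32: reaches L-position 30 → W
n=33: reaches L-position 31 → W
n=34: reaches L-position 30 → W
n=35: reaches L-position 31 → W
n=36: only reaches 34(W), 32(W), all W → L
n=37: only reaches 35(W), 33(W), all W → L
n=38: reaches L-position 36 → W
n=39: reaches L-position 37 → W
n=40: reaches L-position 36 → W
n=41: reaches L-position 37 → W
n=42: only reaches 40(W), 38(W), all W → L
n=43: only reaches 41(W), 39(W), all W → L
Reading off the rows marked L gives the requested list; there are 16 such values of n.

0, 1, 6, 7, 12, 13, 18, 19, 24, 25, 30, 31, 36, 37, 42, 43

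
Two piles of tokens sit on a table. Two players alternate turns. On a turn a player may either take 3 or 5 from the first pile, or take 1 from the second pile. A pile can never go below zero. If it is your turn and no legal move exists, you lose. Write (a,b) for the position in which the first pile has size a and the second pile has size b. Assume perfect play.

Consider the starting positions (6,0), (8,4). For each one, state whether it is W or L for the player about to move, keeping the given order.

(6,0): W, (8,4): L

Positions with no move are L. A position that does have a move is losing for the player to move precisely when every available move leads to a winning position for the opponent. Fill in the labels:
No move ever increases a pile, so every position that can arise here has a ≤ 8 and b ≤ 4; it is enough to label the cells with 0 ≤ a ≤ 8 and 0 ≤ b ≤ 4.
Every move lowers a or b (never raises either), so fill the grid row by row in increasing a, and left to right within a row: each cell's successors are then already labelled.
      b=0  b=1  b=2  b=3  b=4
a=0:    L    W    L    W    L
a=1:    L    W    L    W    L
a=2:    L    W    L    W    L
a=3:    W    L    W    L    W
a=4:    W    L    W    L    W
a=5:    W    L    W    L    W
a=6:    W    W    W    W    W
a=7:    W    W    W    W    W
a=8:    L    W    L    W    L
Cells with no legal move (terminal, hence L): (0,0), (1,0), (2,0).
The remaining L cells, each justified by listing all of its moves:
(0,2): the only move is to (0,1)(W), a W ⇒ L
(0,4): the only move is to (0,3)(W), a W ⇒ L
(1,2): the only move is to (1,1)(W), a W ⇒ L
(1,4): the only move is to (1,3)(W), a W ⇒ L
(2,2): the only move is to (2,1)(W), a W ⇒ L
(2,4): the only move is to (2,3)(W), a W ⇒ L
(3,1): moves to (0,1)(W), (3,0)(W); every one is W ⇒ L
(3,3): moves to (0,3)(W), (3,2)(W); every one is W ⇒ L
(4,1): moves to (1,1)(W), (4,0)(W); every one is W ⇒ L
(4,3): moves to (1,3)(W), (4,2)(W); every one is W ⇒ L
(5,1): moves to (2,1)(W), (0,1)(W), (5,0)(W); every one is W ⇒ L
(5,3): moves to (2,3)(W), (0,3)(W), (5,2)(W); every one is W ⇒ L
(8,0): moves to (5,0)(W), (3,0)(W); every one is W ⇒ L
(8,2): moves to (5,2)(W), (3,2)(W), (8,1)(W); every one is W ⇒ L
(8,4): moves to (5,4)(W), (3,4)(W), (8,3)(W); every one is W ⇒ L
Every other cell has at least one move into one of the L cells above, so it is W.
(6,0): the move to (1,0) reaches an L cell, so W
(8,4): one of the L cells justified above, so L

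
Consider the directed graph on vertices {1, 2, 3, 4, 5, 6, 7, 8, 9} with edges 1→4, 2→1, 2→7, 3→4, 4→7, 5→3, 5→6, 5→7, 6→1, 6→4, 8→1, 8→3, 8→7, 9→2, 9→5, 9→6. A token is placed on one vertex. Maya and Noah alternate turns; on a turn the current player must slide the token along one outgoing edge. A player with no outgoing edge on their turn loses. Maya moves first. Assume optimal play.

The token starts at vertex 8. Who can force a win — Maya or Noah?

Maya wins.

Compute win/loss labels from the base case upward. A position with no move is L. Any other position is W if it can reach an L in one move, else L.
Every edge goes from a vertex to one that appears earlier in the order 7, 4, 1, 3, 6, 8, 5, 2, 9, so processing vertices in that order labels each vertex after all of its successors.
7: no outgoing edge → L
4: →7(L), so W
1: →4(W) only, which is W, so L
3: →4(W) only, which is W, so L
6: →1(L), so W
8: →3(L), so W
5: →3(L), so W
2: →1(L), so W
9: →2(W), 5(W), 6(W) — all W, so L
From 8 Maya can move to 3, reaching an L position.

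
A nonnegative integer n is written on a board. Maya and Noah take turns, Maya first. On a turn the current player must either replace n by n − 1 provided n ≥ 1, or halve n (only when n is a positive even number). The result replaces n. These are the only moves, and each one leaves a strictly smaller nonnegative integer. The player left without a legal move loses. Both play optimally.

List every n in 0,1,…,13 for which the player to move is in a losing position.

Build the W/L table. Terminal = L. A non-terminal position is W if it has a move to some L; otherwise it is L.
n=0: no move → L
n=1: reaches L-position 0 → W
n=2: only reaches 1(W), which is W → L
n=3: reaches L-position 2 → W
n=4: reaches L-position 2 → W
n=5: only reaches 4(W), which is W → L
n=6: reaches L-position 5 → W
n=7: only reaches 6(W), which is W → L
n=8: reaches L-position 7 → W
n=9: only reaches 8(W), which is W → L
n=10: reaches L-position 5 → W
n=11: only reaches 10(W), which is W → L
n=12: reaches L-position 11 → W
n=13: only reaches 12(W), which is W → L
Reading off the rows marked L gives the requested list; there are 7 such values of n.

0, 2, 5, 7, 9, 11, 13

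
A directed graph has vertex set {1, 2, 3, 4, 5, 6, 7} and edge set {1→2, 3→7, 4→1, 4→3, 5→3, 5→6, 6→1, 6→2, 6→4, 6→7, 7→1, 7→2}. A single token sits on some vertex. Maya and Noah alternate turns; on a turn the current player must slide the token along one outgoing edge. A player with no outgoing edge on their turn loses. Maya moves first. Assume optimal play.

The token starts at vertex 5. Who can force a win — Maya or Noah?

Work bottom-up. With no move the player to move loses. Otherwise the position is W if at least one move leads to an L position for the opponent, and L if every move leads to a W.
Every edge goes from a vertex to one that appears earlier in the order 2, 1, 7, 3, 4, 6, 5, so processing vertices in that order labels each vertex after all of its successors.
2: no outgoing edge → L
1: reaches L-position 2 → W
7: reaches L-position 2 → W
3: only reaches 7(W), which is W → L
4: reaches L-position 3 → W
6: reaches L-position 2 → W
5: reaches L-position 3 → W
From 5 Maya can move to 3, reaching an L position.

Maya wins.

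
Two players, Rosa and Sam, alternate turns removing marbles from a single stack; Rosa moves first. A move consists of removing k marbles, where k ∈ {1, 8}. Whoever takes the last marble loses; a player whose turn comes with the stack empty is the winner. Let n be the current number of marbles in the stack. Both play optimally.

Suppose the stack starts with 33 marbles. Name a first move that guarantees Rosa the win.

Classify positions by backward induction: terminal positions (no move available) are W. From any other position, the mover wins iff some move reaches an L.
n=0: no move; the opponent has just taken the last marble and therefore loses → W
n=1: the only move is to 0(W), a W ⇒ L
n=2: can move to 1, which is L ⇒ W
n=3: the only move is to 2(W), a W ⇒ L
n=4: can move to 3, which is L ⇒ W
n=5: the only move is to 4(W), a W ⇒ L
n=6: can move to 5, which is L ⇒ W
n=7: the only move is to 6(W), a W ⇒ L
n=8: can move to 7, which is L ⇒ W
n=9: can move to 1, which is L ⇒ W
n=10: moves to 9(W), 2(W); every one is W ⇒ L
n=11: can move to 10, which is L ⇒ W
n=12: moves to 11(W), 4(W); every one is W ⇒ L
n=13: can move to 12, which is L ⇒ W
n=14: moves to 13(W), 6(W); every one is W ⇒ L
n=15: can move to 14, which is L ⇒ W
n=16: moves to 15(W), 8(W); every one is W ⇒ L
n=17: can move to 16, which is L ⇒ W
n=18: can move to 10, which is L ⇒ W
n=19: moves to 18(W), 11(W); every one is W ⇒ L
n=20: can move to 19, which is L ⇒ W
n=21: moves to 20(W), 13(W); every one is W ⇒ L
n=22: can move to 21, which is L ⇒ W
n=23: moves to 22(W), 15(W); every one is W ⇒ L
n=24: can move to 23, which is L ⇒ W
n=25: moves to 24(W), 17(W); every one is W ⇒ L
n=26: can move to 25, which is L ⇒ W
n=27: can move to 19, which is L ⇒ W
n=28: moves to 27(W), 20(W); every one is W ⇒ L
n=29: can move to 28, which is L ⇒ W
n=30: moves to 29(W), 22(W); every one is W ⇒ L
n=31: can move to 30, which is L ⇒ W
n=32: moves to 31(W), 24(W); every one is W ⇒ L
n=33: can move to 32, which is L ⇒ W
From 33, the L positions reachable in one move are: 32, 25. Any move reaching one of these is winning.

Remove 1, leaving 32.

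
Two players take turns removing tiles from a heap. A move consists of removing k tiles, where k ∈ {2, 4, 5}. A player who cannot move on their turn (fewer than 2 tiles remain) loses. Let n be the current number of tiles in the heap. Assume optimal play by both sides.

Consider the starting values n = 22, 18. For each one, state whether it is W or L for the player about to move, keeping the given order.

22: L, 18: W

Use the standard recursion: the mover loses at a terminal position; elsewhere, the mover wins exactly when some move hands the opponent an L position.
n=0: no move → L
n=1: no move → L
n=2: can move to 0, which is L ⇒ W
n=3: can move to 1, which is L ⇒ W
n=4: can move to 0, which is L ⇒ W
n=5: can move to 1, which is L ⇒ W
n=6: can move to 1, which is L ⇒ W
n=7: moves to 5(W), 3(W), 2(W); every one is W ⇒ L
n=8: moves to 6(W), 4(W), 3(W); every one is W ⇒ L
n=9: can move to 7, which is L ⇒ W
n=10: can move to 8, which is L ⇒ W
n=11: can move to 7, which is L ⇒ W
n=12: can move to 8, which is L ⇒ W
n=13: can move to 8, which is L ⇒ W
n=14: moves to 12(W), 10(W), 9(W); every one is W ⇒ L
n=15: moves to 13(W), 11(W), 10(W); every one is W ⇒ L
n=16: can move to 14, which is L ⇒ W
n=17: can move to 15, which is L ⇒ W
n=18: can move to 14, which is L ⇒ W
n=19: can move to 15, which is L ⇒ W
n=20: can move to 15, which is L ⇒ W
n=21: moves to 19(W), 17(W), 16(W); every one is W ⇒ L
n=22: moves to 20(W), 18(W), 17(W); every one is W ⇒ L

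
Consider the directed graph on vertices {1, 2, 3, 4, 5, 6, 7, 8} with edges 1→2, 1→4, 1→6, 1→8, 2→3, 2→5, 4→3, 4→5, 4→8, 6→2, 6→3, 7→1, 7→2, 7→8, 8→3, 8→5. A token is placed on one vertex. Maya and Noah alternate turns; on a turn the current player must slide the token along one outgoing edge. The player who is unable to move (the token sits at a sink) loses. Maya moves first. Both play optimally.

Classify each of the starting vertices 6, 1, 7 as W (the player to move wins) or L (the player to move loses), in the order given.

Build the W/L table. Terminal = L. A non-terminal position is W if it has a move to some L; otherwise it is L.
Every edge goes from a vertex to one that appears earlier in the order 5, 3, 8, 2, 6, 4, 1, 7, so processing vertices in that order labels each vertex after all of its successors.
5: no outgoing edge → L
3: no outgoing edge → L
8: reaches L-position 3 → W
2: reaches L-position 3 → W
6: reaches L-position 3 → W
4: reaches L-position 3 → W
1: only reaches 4(W), 6(W), 2(W), 8(W), all W → L
7: reaches L-position 1 → W

6: W, 1: L, 7: W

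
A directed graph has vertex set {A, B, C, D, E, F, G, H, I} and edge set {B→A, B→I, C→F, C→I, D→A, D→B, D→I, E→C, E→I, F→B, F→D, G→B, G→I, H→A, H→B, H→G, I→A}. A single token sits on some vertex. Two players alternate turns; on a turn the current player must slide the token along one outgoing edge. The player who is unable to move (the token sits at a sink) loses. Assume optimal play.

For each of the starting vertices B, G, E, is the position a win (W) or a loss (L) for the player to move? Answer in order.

Label each position W (a win for the player to move) or L (a loss). A position with no legal move is L; any other position is W exactly when some move reaches an L, and L when every move reaches a W.
Every edge goes from a vertex to one that appears earlier in the order A, I, B, G, D, F, H, C, E, so processing vertices in that order labels each vertex after all of its successors.
A: no outgoing edge → L
I: reaches L-position A → W
B: reaches L-position A → W
G: only reaches B(W), I(W), all W → L
D: reaches L-position A → W
F: only reaches D(W), B(W), all W → L
H: reaches L-position G → W
C: reaches L-position F → W
E: only reaches C(W), I(W), all W → L

B: W, G: L, E: L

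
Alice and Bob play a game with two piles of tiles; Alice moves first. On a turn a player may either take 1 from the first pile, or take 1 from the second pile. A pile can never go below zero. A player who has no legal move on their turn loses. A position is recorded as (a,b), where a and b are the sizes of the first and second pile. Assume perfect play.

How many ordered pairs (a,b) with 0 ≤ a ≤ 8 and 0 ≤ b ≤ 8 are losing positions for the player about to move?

41

Build the W/L table. Terminal = L. A non-terminal position is W if it has a move to some L; otherwise it is L.
Every move lowers a or b (never raises either), so fill the grid row by row in increasing a, and left to right within a row: each cell's successors are then already labelled.
      b=0  b=1  b=2  b=3  b=4  b=5  b=6  b=7  b=8
a=0:    L    W    L    W    L    W    L    W    L
a=1:    W    L    W    L    W    L    W    L    W
a=2:    L    W    L    W    L    W    L    W    L
a=3:    W    L    W    L    W    L    W    L    W
a=4:    L    W    L    W    L    W    L    W    L
a=5:    W    L    W    L    W    L    W    L    W
a=6:    L    W    L    W    L    W    L    W    L
a=7:    W    L    W    L    W    L    W    L    W
a=8:    L    W    L    W    L    W    L    W    L
Cells with no legal move (terminal, hence L): (0,0).
The remaining L cells, each justified by listing all of its moves:
(0,2): the only move is to (0,1)(W), a W ⇒ L
(0,4): the only move is to (0,3)(W), a W ⇒ L
(0,6): the only move is to (0,5)(W), a W ⇒ L
(0,8): the only move is to (0,7)(W), a W ⇒ L
(1,1): moves to (0,1)(W), (1,0)(W); every one is W ⇒ L
(1,3): moves to (0,3)(W), (1,2)(W); every one is W ⇒ L
(1,5): moves to (0,5)(W), (1,4)(W); every one is W ⇒ L
(1,7): moves to (0,7)(W), (1,6)(W); every one is W ⇒ L
(2,0): the only move is to (1,0)(W), a W ⇒ L
(2,2): moves to (1,2)(W), (2,1)(W); every one is W ⇒ L
(2,4): moves to (1,4)(W), (2,3)(W); every one is W ⇒ L
(2,6): moves to (1,6)(W), (2,5)(W); every one is W ⇒ L
(2,8): moves to (1,8)(W), (2,7)(W); every one is W ⇒ L
(3,1): moves to (2,1)(W), (3,0)(W); every one is W ⇒ L
(3,3): moves to (2,3)(W), (3,2)(W); every one is W ⇒ L
(3,5): moves to (2,5)(W), (3,4)(W); every one is W ⇒ L
(3,7): moves to (2,7)(W), (3,6)(W); every one is W ⇒ L
(4,0): the only move is to (3,0)(W), a W ⇒ L
(4,2): moves to (3,2)(W), (4,1)(W); every one is W ⇒ L
(4,4): moves to (3,4)(W), (4,3)(W); every one is W ⇒ L
(4,6): moves to (3,6)(W), (4,5)(W); every one is W ⇒ L
(4,8): moves to (3,8)(W), (4,7)(W); every one is W ⇒ L
(5,1): moves to (4,1)(W), (5,0)(W); every one is W ⇒ L
(5,3): moves to (4,3)(W), (5,2)(W); every one is W ⇒ L
(5,5): moves to (4,5)(W), (5,4)(W); every one is W ⇒ L
(5,7): moves to (4,7)(W), (5,6)(W); every one is W ⇒ L
(6,0): the only move is to (5,0)(W), a W ⇒ L
(6,2): moves to (5,2)(W), (6,1)(W); every one is W ⇒ L
(6,4): moves to (5,4)(W), (6,3)(W); every one is W ⇒ L
(6,6): moves to (5,6)(W), (6,5)(W); every one is W ⇒ L
(6,8): moves to (5,8)(W), (6,7)(W); every one is W ⇒ L
(7,1): moves to (6,1)(W), (7,0)(W); every one is W ⇒ L
(7,3): moves to (6,3)(W), (7,2)(W); every one is W ⇒ L
(7,5): moves to (6,5)(W), (7,4)(W); every one is W ⇒ L
(7,7): moves to (6,7)(W), (7,6)(W); every one is W ⇒ L
(8,0): the only move is to (7,0)(W), a W ⇒ L
(8,2): moves to (7,2)(W), (8,1)(W); every one is W ⇒ L
(8,4): moves to (7,4)(W), (8,3)(W); every one is W ⇒ L
(8,6): moves to (7,6)(W), (8,5)(W); every one is W ⇒ L
(8,8): moves to (7,8)(W), (8,7)(W); every one is W ⇒ L
Every other cell has at least one move into one of the L cells above, so it is W.
L cells per row: a=0: 5, a=1: 4, a=2: 5, a=3: 4, a=4: 5, a=5: 4, a=6: 5, a=7: 4, a=8: 5; total 41.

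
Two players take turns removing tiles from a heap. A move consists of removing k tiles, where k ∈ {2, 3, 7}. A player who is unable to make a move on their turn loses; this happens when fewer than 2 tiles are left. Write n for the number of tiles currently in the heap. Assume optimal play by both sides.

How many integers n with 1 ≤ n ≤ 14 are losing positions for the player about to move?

5

Compute win/loss labels from the base case upward. A position with no move is L. Any other position is W if it can reach an L in one move, else L.
n=0: no move → L
n=1: no move → L
n=2: W (go to 0, an L position)
n=3: W (go to 1, an L position)
n=4: W (go to 1, an L position)
n=5: L (options 3(W), 2(W) are all W)
n=6: L (options 4(W), 3(W) are all W)
n=7: W (go to 5, an L position)
n=8: W (go to 6, an L position)
n=9: W (go to 6, an L position)
n=10: L (options 8(W), 7(W), 3(W) are all W)
n=11: L (options 9(W), 8(W), 4(W) are all W)
n=12: W (go to 10, an L position)
n=13: W (go to 11, an L position)
n=14: W (go to 11, an L position)
L entries with 1 ≤ n ≤ 14 (n=0 is outside the asked range and is not counted): n = 1, 5, 6, 10, 11; that makes 5.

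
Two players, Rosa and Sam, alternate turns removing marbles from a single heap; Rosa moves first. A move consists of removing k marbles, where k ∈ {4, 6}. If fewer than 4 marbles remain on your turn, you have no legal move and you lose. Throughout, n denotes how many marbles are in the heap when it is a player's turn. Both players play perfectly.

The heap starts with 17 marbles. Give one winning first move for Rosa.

Positions with no move are L. A position that does have a move is losing for the player to move precisely when every available move leads to a winning position for the opponent. Fill in the labels:
n=0: no move → L
n=1: no move → L
n=2: no move → L
n=3: no move → L
n=4: can move to 0, which is L ⇒ W
n=5: can move to 1, which is L ⇒ W
n=6: can move to 2, which is L ⇒ W
n=7: can move to 3, which is L ⇒ W
n=8: can move to 2, which is L ⇒ W
n=9: can move to 3, which is L ⇒ W
n=10: moves to 6(W), 4(W); every one is W ⇒ L
n=11: moves to 7(W), 5(W); every one is W ⇒ L
n=12: moves to 8(W), 6(W); every one is W ⇒ L
n=13: moves to 9(W), 7(W); every one is W ⇒ L
n=14: can move to 10, which is L ⇒ W
n=15: can move to 11, which is L ⇒ W
n=16: can move to 12, which is L ⇒ W
n=17: can move to 13, which is L ⇒ W
From 17, the L positions reachable in one move are: 13, 11. Any move reaching one of these is winning.

Remove 4, leaving 13.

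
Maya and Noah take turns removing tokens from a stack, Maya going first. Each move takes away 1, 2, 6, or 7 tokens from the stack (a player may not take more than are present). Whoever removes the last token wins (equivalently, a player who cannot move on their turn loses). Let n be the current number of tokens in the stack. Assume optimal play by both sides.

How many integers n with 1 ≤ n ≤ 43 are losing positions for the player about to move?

11

Label each position W (a win for the player to move) or L (a loss). A position with no legal move is L; any other position is W exactly when some move reaches an L, and L when every move reaches a W.
n=0: no move → L
n=1: can move to 0, which is L ⇒ W
n=2: can move to 0, which is L ⇒ W
n=3: moves to 2(W), 1(W); every one is W ⇒ L
n=4: can move to 3, which is L ⇒ W
n=5: can move to 3, which is L ⇒ W
n=6: can move to 0, which is L ⇒ W
n=7: can move to 0, which is L ⇒ W
n=8: moves to 7(W), 6(W), 2(W), 1(W); every one is W ⇒ L
n=9: can move to 8, which is L ⇒ W
n=10: can move to 8, which is L ⇒ W
n=11: moves to 10(W), 9(W), 5(W), 4(W); every one is W ⇒ L
n=12: can move to 11, which is L ⇒ W
n=13: can move to 11, which is L ⇒ W
n=14: can move to 8, which is L ⇒ W
n=15: can move to 8, which is L ⇒ W
n=16: moves to 15(W), 14(W), 10(W), 9(W); every one is W ⇒ L
n=17: can move to 16, which is L ⇒ W
n=18: can move to 16, which is L ⇒ W
n=19: moves to 18(W), 17(W), 13(W), 12(W); every one is W ⇒ L
n=20: can move to 19, which is L ⇒ W
n=21: can move to 19, which is L ⇒ W
n=22: can move to 16, which is L ⇒ W
n=23: can move to 16, which is L ⇒ W
n=24: moves to 23(W), 22(W), 18(W), 17(W); every one is W ⇒ L
n=25: can move to 24, which is L ⇒ W
n=26: can move to 24, which is L ⇒ W
n=27: moves to 26(W), 25(W), 21(W), 20(W); every one is W ⇒ L
n=28: can move to 27, which is L ⇒ W
n=29: can move to 27, which is L ⇒ W
n=30: can move to 24, which is L ⇒ W
n=31: can move to 24, which is L ⇒ W
n=32: moves to 31(W), 30(W), 26(W), 25(W); every one is W ⇒ L
n=33: can move to 32, which is L ⇒ W
n=34: can move to 32, which is L ⇒ W
n=35: moves to 34(W), 33(W), 29(W), 28(W); every one is W ⇒ L
n=36: can move to 35, which is L ⇒ W
n=37: can move to 35, which is L ⇒ W
n=38: can move to 32, which is L ⇒ W
n=39: can move to 32, which is L ⇒ W
n=40: moves to 39(W), 38(W), 34(W), 33(W); every one is W ⇒ L
n=41: can move to 40, which is L ⇒ W
n=42: can move to 40, which is L ⇒ W
n=43: moves to 42(W), 41(W), 37(W), 36(W); every one is W ⇒ L
L entries with 1 ≤ n ≤ 43 (n=0 is outside the asked range and is not counted): n = 3, 8, 11, 16, 19, 24, 27, 32, 35, 40, 43; that makes 11.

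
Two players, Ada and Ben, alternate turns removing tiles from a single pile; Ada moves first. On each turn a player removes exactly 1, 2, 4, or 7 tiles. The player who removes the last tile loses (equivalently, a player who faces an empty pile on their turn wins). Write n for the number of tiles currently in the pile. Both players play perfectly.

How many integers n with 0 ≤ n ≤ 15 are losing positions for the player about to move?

Classify positions by backward induction: terminal positions (no move available) are W. From any other position, the mover wins iff some move reaches an L.
n=0: no move; the opponent has just taken the last tile and therefore loses → W
n=1: the only move is to 0(W), a W ⇒ L
n=2: can move to 1, which is L ⇒ W
n=3: can move to 1, which is L ⇒ W
n=4: moves to 3(W), 2(W), 0(W); every one is W ⇒ L
n=5: can move to 4, which is L ⇒ W
n=6: can move to 4, which is L ⇒ W
n=7: moves to 6(W), 5(W), 3(W), 0(W); every one is W ⇒ L
n=8: can move to 7, which is L ⇒ W
n=9: can move to 7, which is L ⇒ W
n=10: moves to 9(W), 8(W), 6(W), 3(W); every one is W ⇒ L
n=11: can move to 10, which is L ⇒ W
n=12: can move to 10, which is L ⇒ W
n=13: moves to 12(W), 11(W), 9(W), 6(W); every one is W ⇒ L
n=14: can move to 13, which is L ⇒ W
n=15: can move to 13, which is L ⇒ W
L entries with 0 ≤ n ≤ 15: n = 1, 4, 7, 10, 13; that makes 5.

5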